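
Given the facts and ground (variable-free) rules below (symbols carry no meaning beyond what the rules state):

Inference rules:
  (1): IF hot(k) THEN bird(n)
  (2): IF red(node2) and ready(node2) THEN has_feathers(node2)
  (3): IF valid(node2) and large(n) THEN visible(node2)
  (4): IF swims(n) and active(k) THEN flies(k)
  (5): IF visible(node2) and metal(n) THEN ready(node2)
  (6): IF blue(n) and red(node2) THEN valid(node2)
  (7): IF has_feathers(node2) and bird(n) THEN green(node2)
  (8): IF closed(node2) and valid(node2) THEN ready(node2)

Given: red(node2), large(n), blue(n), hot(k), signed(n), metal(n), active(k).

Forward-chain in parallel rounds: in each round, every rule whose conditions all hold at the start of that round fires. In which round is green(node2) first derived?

Round 1 — (1), (6), derive bird(n), valid(node2).
Round 2 — (3), derive visible(node2).
Round 3 — (5), derive ready(node2).
Round 4 — (2), derive has_feathers(node2).
Round 5 — (7), derive green(node2).
green(node2) first appears in round 5.

5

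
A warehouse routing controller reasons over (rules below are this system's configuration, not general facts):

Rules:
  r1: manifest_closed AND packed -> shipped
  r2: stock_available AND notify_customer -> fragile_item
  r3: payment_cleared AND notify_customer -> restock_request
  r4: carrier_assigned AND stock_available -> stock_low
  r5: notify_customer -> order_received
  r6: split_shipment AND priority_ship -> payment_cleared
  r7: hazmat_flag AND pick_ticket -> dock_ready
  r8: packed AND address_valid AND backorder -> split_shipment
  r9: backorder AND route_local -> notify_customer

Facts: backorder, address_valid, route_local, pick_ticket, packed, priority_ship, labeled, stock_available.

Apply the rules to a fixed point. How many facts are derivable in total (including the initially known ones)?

14

Round 1: r8 [packed AND address_valid AND backorder -> split_shipment]; r9 [backorder AND route_local -> notify_customer]. Adds split_shipment, notify_customer.
Round 2: r2 [stock_available AND notify_customer -> fragile_item]; r5 [notify_customer -> order_received]; r6 [split_shipment AND priority_ship -> payment_cleared]. Adds fragile_item, order_received, payment_cleared.
Round 3: r3 [payment_cleared AND notify_customer -> restock_request]. Adds restock_request.
Closure: {address_valid, backorder, fragile_item, labeled, notify_customer, order_received, packed, payment_cleared, pick_ticket, priority_ship, restock_request, route_local, split_shipment, stock_available} — 14 facts.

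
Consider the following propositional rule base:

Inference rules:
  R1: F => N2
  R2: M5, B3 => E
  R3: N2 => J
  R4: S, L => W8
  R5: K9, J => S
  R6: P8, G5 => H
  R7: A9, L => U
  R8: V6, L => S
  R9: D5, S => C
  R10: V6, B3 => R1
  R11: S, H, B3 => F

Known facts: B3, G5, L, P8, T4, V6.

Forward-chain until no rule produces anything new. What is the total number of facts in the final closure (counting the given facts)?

[1] R6 [P8, G5 => H]; R8 [V6, L => S]; R10 [V6, B3 => R1]. ⇒ new: H, S, R1.
[2] R4 [S, L => W8]; R11 [S, H, B3 => F]. ⇒ new: W8, F.
[3] R1 [F => N2]. ⇒ new: N2.
[4] R3 [N2 => J]. ⇒ new: J.
Closure: {B3, F, G5, H, J, L, N2, P8, R1, S, T4, V6, W8} — 13 facts.

13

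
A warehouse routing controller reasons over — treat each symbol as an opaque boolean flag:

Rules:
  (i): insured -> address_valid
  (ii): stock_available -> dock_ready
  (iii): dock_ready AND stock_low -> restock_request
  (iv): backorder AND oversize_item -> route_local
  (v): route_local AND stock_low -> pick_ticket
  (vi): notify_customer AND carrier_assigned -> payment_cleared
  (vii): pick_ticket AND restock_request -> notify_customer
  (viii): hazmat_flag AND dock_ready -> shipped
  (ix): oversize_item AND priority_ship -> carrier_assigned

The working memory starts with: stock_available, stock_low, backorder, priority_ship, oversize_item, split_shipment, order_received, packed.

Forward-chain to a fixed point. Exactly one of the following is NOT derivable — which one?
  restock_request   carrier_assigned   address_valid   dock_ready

Round 1 — (ii), (iv), (ix), derive dock_ready, route_local, carrier_assigned.
Round 2 — (iii), (v), derive restock_request, pick_ticket.
Round 3 — (vii), derive notify_customer.
Round 4 — (vi), derive payment_cleared.
Derived: restock_request (round 2), carrier_assigned (round 1), dock_ready (round 1). address_valid never appears in any round.

address_valid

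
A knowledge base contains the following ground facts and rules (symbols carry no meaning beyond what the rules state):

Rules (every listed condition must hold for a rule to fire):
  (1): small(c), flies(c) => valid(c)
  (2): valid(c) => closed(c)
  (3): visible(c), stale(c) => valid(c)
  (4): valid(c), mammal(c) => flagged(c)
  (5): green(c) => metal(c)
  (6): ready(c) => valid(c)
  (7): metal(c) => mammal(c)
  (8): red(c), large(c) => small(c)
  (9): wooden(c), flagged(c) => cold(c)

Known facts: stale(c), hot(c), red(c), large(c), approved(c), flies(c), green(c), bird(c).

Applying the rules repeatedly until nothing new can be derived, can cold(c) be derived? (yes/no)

no

Round 1: (5) [green(c) => metal(c)]; (8) [red(c), large(c) => small(c)]. Adds metal(c), small(c).
Round 2: (1) [small(c), flies(c) => valid(c)]; (7) [metal(c) => mammal(c)]. Adds valid(c), mammal(c).
Round 3: (2) [valid(c) => closed(c)]; (4) [valid(c), mammal(c) => flagged(c)]. Adds closed(c), flagged(c).
Fixed point reached. cold(c) is concluded only by (9); (9) needs wooden(c) (never derived).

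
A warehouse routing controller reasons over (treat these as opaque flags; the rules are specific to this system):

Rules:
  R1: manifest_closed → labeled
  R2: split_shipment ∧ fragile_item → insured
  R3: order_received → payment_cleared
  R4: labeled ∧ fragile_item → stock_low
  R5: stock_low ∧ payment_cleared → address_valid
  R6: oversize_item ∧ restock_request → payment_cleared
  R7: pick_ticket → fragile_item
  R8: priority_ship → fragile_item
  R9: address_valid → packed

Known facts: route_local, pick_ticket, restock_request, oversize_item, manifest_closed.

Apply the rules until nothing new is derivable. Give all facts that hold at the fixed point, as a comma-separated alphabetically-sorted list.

address_valid, fragile_item, labeled, manifest_closed, oversize_item, packed, payment_cleared, pick_ticket, restock_request, route_local, stock_low

Round 1 fires R1, R6, R7, giving labeled, payment_cleared, fragile_item.
Round 2 fires R4, giving stock_low.
Round 3 fires R5, giving address_valid.
Round 4 fires R9, giving packed.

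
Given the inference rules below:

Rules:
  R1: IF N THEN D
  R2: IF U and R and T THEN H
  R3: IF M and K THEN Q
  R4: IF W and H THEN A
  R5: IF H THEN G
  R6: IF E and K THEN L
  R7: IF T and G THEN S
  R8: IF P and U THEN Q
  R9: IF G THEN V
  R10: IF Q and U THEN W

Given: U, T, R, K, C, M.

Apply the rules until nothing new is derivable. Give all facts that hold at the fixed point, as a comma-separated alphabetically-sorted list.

A, C, G, H, K, M, Q, R, S, T, U, V, W

Round 1: R2 [IF U and R and T THEN H]; R3 [IF M and K THEN Q]. New: H, Q.
Round 2: R5 [IF H THEN G]; R10 [IF Q and U THEN W]. New: G, W.
Round 3: R4 [IF W and H THEN A]; R7 [IF T and G THEN S]; R9 [IF G THEN V]. New: A, S, V.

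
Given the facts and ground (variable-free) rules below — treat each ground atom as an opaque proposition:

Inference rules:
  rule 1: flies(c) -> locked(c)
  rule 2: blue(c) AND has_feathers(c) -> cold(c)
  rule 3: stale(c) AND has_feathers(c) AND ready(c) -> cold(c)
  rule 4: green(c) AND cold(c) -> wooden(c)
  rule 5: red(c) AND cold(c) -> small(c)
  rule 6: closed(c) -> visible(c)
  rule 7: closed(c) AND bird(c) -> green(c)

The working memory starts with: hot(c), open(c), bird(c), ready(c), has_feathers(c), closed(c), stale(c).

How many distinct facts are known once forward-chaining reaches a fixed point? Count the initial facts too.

Round 1 — rule 3, rule 6, rule 7, derive cold(c), visible(c), green(c).
Round 2 — rule 4, derive wooden(c).
Closure: {bird(c), closed(c), cold(c), green(c), has_feathers(c), hot(c), open(c), ready(c), stale(c), visible(c), wooden(c)} — 11 facts.

11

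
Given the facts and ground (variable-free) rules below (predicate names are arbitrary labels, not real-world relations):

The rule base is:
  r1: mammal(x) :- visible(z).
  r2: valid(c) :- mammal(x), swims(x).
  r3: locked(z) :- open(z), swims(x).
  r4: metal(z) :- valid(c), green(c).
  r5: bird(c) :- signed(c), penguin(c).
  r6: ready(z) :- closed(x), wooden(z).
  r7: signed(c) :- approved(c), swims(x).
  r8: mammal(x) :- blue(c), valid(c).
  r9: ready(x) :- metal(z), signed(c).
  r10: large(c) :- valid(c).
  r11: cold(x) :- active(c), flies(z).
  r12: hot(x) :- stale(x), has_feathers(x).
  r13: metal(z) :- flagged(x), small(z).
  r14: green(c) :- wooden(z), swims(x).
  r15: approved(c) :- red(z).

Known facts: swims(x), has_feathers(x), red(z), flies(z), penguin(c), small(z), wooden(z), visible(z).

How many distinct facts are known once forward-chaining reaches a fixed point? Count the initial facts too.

17

Round 1 fires r1, r14, r15, giving mammal(x), green(c), approved(c).
Round 2 fires r2, r7, giving valid(c), signed(c).
Round 3 fires r4, r5, r10, giving metal(z), bird(c), large(c).
Round 4 fires r9, giving ready(x).
Closure: {approved(c), bird(c), flies(z), green(c), has_feathers(x), large(c), mammal(x), metal(z), penguin(c), ready(x), red(z), signed(c), small(z), swims(x), valid(c), visible(z), wooden(z)} — 17 facts.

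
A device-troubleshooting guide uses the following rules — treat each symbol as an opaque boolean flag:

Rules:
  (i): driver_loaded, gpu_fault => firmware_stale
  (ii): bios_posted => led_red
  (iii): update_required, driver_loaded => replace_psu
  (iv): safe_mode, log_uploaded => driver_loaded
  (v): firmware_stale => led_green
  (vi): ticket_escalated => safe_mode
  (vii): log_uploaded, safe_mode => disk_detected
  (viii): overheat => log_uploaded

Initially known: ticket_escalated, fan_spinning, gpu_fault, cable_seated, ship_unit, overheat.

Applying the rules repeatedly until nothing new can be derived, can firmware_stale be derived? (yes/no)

[1] (vi) [ticket_escalated => safe_mode]; (viii) [overheat => log_uploaded]. ⇒ new: safe_mode, log_uploaded.
[2] (iv) [safe_mode, log_uploaded => driver_loaded]; (vii) [log_uploaded, safe_mode => disk_detected]. ⇒ new: driver_loaded, disk_detected.
[3] (i) [driver_loaded, gpu_fault => firmware_stale]. ⇒ new: firmware_stale.
[4] (v) [firmware_stale => led_green]. ⇒ new: led_green.
firmware_stale appears in round 3, so it is derivable.

yes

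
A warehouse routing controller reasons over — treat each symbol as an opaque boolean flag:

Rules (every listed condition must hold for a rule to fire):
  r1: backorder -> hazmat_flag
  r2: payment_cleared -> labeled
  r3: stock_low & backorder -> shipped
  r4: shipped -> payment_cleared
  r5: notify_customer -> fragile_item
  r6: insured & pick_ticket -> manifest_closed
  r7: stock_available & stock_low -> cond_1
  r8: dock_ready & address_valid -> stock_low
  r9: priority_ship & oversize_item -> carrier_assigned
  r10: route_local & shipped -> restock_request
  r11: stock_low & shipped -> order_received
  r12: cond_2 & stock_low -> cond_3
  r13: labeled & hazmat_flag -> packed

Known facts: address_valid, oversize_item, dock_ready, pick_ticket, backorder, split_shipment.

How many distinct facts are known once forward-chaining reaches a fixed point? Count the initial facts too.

Round 1: r1 [backorder -> hazmat_flag]; r8 [dock_ready & address_valid -> stock_low]. Adds hazmat_flag, stock_low.
Round 2: r3 [stock_low & backorder -> shipped]. Adds shipped.
Round 3: r4 [shipped -> payment_cleared]; r11 [stock_low & shipped -> order_received]. Adds payment_cleared, order_received.
Round 4: r2 [payment_cleared -> labeled]. Adds labeled.
Round 5: r13 [labeled & hazmat_flag -> packed]. Adds packed.
Closure: {address_valid, backorder, dock_ready, hazmat_flag, labeled, order_received, oversize_item, packed, payment_cleared, pick_ticket, shipped, split_shipment, stock_low} — 13 facts.

13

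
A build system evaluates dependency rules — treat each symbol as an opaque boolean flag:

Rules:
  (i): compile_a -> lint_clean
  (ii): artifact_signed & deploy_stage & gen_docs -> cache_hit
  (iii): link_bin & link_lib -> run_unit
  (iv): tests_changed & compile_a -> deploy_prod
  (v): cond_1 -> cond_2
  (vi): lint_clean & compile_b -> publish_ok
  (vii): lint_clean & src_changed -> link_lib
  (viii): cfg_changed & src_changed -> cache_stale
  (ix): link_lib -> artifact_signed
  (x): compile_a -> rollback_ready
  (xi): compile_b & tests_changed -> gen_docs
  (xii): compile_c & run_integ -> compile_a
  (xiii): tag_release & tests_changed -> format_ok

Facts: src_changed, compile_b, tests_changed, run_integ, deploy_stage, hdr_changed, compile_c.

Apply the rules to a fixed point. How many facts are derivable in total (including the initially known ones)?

Round 1 fires (xi), (xii), giving gen_docs, compile_a.
Round 2 fires (i), (iv), (x), giving lint_clean, deploy_prod, rollback_ready.
Round 3 fires (vi), (vii), giving publish_ok, link_lib.
Round 4 fires (ix), giving artifact_signed.
Round 5 fires (ii), giving cache_hit.
Closure: {artifact_signed, cache_hit, compile_a, compile_b, compile_c, deploy_prod, deploy_stage, gen_docs, hdr_changed, link_lib, lint_clean, publish_ok, rollback_ready, run_integ, src_changed, tests_changed} — 16 facts.

16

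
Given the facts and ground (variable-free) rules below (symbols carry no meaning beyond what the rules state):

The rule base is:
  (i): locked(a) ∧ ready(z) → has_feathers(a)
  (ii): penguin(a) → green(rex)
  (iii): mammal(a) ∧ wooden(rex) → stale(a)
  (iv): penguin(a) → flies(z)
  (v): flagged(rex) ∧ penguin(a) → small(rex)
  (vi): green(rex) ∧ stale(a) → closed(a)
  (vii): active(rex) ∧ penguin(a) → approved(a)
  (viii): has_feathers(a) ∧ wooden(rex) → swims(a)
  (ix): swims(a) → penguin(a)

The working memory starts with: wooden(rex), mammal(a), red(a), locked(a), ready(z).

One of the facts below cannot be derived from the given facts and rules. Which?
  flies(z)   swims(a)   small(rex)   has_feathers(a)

small(rex)

Round 1: (i) [locked(a) ∧ ready(z) → has_feathers(a)]; (iii) [mammal(a) ∧ wooden(rex) → stale(a)]. Adds has_feathers(a), stale(a).
Round 2: (viii) [has_feathers(a) ∧ wooden(rex) → swims(a)]. Adds swims(a).
Round 3: (ix) [swims(a) → penguin(a)]. Adds penguin(a).
Round 4: (ii) [penguin(a) → green(rex)]; (iv) [penguin(a) → flies(z)]. Adds green(rex), flies(z).
Round 5: (vi) [green(rex) ∧ stale(a) → closed(a)]. Adds closed(a).
Derived: flies(z) (round 4), has_feathers(a) (round 1), swims(a) (round 2). small(rex) never appears in any round.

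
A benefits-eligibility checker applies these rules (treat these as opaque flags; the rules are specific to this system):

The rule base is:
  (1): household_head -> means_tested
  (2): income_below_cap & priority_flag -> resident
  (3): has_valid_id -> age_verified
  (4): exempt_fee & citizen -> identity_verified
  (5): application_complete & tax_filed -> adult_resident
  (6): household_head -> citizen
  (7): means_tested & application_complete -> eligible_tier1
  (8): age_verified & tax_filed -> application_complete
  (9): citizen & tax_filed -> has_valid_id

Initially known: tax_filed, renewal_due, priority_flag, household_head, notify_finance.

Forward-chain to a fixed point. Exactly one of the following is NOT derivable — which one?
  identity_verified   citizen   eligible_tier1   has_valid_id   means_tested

Round 1 fires (1), (6), giving means_tested, citizen.
Round 2 fires (9), giving has_valid_id.
Round 3 fires (3), giving age_verified.
Round 4 fires (8), giving application_complete.
Round 5 fires (5), (7), giving adult_resident, eligible_tier1.
Derived: has_valid_id (round 2), eligible_tier1 (round 5), citizen (round 1), means_tested (round 1). identity_verified never appears in any round.

identity_verified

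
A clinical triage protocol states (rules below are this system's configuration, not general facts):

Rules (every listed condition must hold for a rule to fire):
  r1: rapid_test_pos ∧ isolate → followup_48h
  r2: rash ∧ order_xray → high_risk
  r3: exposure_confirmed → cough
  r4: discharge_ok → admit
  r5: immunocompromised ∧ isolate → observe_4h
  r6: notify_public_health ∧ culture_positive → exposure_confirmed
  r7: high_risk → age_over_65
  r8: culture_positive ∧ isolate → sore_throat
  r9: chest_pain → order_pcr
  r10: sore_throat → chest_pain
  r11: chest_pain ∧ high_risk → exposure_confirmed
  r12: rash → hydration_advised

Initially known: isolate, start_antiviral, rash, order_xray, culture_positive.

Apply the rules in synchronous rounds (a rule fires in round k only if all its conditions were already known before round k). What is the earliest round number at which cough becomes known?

4

Round 1: r2 [rash ∧ order_xray → high_risk]; r8 [culture_positive ∧ isolate → sore_throat]; r12 [rash → hydration_advised]. New: high_risk, sore_throat, hydration_advised.
Round 2: r7 [high_risk → age_over_65]; r10 [sore_throat → chest_pain]. New: age_over_65, chest_pain.
Round 3: r9 [chest_pain → order_pcr]; r11 [chest_pain ∧ high_risk → exposure_confirmed]. New: order_pcr, exposure_confirmed.
Round 4: r3 [exposure_confirmed → cough]. New: cough.
cough first appears in round 4.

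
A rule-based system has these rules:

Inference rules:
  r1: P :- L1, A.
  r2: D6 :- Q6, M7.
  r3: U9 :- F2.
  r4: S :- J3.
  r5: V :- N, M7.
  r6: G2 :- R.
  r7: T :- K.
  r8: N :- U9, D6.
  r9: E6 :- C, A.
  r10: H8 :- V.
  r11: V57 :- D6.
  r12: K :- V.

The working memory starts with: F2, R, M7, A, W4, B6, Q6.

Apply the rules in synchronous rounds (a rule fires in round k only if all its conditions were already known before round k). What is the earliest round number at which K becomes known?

4

Round 1 fires r2, r3, r6, giving D6, U9, G2.
Round 2 fires r8, r11, giving N, V57.
Round 3 fires r5, giving V.
Round 4 fires r10, r12, giving H8, K.
K first appears in round 4.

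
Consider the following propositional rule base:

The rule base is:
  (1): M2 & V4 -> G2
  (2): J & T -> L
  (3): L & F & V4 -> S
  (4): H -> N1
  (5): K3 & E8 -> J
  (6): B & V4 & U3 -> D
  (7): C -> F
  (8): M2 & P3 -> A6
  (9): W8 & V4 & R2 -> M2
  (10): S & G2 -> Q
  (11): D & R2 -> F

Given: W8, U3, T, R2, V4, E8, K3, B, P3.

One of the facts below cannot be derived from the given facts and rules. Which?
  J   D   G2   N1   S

N1

Round 1: (5) [K3 & E8 -> J]; (6) [B & V4 & U3 -> D]; (9) [W8 & V4 & R2 -> M2]. New: J, D, M2.
Round 2: (1) [M2 & V4 -> G2]; (2) [J & T -> L]; (8) [M2 & P3 -> A6]; (11) [D & R2 -> F]. New: G2, L, A6, F.
Round 3: (3) [L & F & V4 -> S]. New: S.
Round 4: (10) [S & G2 -> Q]. New: Q.
Derived: J (round 1), D (round 1), S (round 3), G2 (round 2). N1 never appears in any round.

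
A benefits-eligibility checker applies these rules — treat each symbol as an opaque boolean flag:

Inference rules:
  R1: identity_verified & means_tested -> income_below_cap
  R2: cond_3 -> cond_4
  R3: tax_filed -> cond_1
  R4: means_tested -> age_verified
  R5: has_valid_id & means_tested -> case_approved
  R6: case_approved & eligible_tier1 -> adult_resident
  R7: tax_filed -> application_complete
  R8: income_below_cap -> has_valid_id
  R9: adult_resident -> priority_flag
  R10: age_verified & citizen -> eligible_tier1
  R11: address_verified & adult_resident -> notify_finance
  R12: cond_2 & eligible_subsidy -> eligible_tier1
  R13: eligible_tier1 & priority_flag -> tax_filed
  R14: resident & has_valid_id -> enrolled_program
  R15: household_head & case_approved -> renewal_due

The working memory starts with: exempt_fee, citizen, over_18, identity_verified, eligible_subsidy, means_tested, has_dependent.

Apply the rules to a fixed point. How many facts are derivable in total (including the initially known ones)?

Round 1 fires R1, R4, giving income_below_cap, age_verified.
Round 2 fires R8, R10, giving has_valid_id, eligible_tier1.
Round 3 fires R5, giving case_approved.
Round 4 fires R6, giving adult_resident.
Round 5 fires R9, giving priority_flag.
Round 6 fires R13, giving tax_filed.
Round 7 fires R3, R7, giving cond_1, application_complete.
Closure: {adult_resident, age_verified, application_complete, case_approved, citizen, cond_1, eligible_subsidy, eligible_tier1, exempt_fee, has_dependent, has_valid_id, identity_verified, income_below_cap, means_tested, over_18, priority_flag, tax_filed} — 17 facts.

17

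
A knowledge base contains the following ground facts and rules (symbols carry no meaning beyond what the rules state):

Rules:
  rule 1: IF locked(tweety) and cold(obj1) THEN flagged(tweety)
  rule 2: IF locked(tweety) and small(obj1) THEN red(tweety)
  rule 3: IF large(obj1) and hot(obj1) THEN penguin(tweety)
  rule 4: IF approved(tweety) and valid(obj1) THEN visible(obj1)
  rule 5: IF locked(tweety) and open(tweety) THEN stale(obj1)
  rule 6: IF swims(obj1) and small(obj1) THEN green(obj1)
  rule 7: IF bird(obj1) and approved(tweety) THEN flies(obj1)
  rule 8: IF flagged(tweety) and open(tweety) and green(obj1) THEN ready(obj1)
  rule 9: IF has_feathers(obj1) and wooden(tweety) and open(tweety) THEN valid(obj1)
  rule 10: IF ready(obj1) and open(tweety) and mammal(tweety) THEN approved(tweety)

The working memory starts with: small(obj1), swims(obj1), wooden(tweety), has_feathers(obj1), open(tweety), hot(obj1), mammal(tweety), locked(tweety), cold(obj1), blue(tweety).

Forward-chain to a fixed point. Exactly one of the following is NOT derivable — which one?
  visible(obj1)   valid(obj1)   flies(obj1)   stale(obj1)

flies(obj1)

[1] rule 1 [IF locked(tweety) and cold(obj1) THEN flagged(tweety)]; rule 2 [IF locked(tweety) and small(obj1) THEN red(tweety)]; rule 5 [IF locked(tweety) and open(tweety) THEN stale(obj1)]; rule 6 [IF swims(obj1) and small(obj1) THEN green(obj1)]; rule 9 [IF has_feathers(obj1) and wooden(tweety) and open(tweety) THEN valid(obj1)]. ⇒ new: flagged(tweety), red(tweety), stale(obj1), green(obj1), valid(obj1).
[2] rule 8 [IF flagged(tweety) and open(tweety) and green(obj1) THEN ready(obj1)]. ⇒ new: ready(obj1).
[3] rule 10 [IF ready(obj1) and open(tweety) and mammal(tweety) THEN approved(tweety)]. ⇒ new: approved(tweety).
[4] rule 4 [IF approved(tweety) and valid(obj1) THEN visible(obj1)]. ⇒ new: visible(obj1).
Derived: visible(obj1) (round 4), stale(obj1) (round 1), valid(obj1) (round 1). flies(obj1) never appears in any round.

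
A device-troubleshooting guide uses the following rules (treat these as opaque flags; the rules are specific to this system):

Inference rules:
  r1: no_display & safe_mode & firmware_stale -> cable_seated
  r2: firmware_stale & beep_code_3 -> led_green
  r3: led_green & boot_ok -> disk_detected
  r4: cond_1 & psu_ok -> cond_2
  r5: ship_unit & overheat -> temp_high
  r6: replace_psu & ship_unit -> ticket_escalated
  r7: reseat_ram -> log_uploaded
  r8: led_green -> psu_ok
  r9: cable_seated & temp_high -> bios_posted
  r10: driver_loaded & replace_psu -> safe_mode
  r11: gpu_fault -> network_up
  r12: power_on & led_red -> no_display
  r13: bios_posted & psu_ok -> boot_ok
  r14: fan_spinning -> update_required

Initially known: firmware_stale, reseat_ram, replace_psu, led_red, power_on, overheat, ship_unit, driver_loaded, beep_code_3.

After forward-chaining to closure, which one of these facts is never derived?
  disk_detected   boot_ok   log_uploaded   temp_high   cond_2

cond_2

Round 1: r2 [firmware_stale & beep_code_3 -> led_green]; r5 [ship_unit & overheat -> temp_high]; r6 [replace_psu & ship_unit -> ticket_escalated]; r7 [reseat_ram -> log_uploaded]; r10 [driver_loaded & replace_psu -> safe_mode]; r12 [power_on & led_red -> no_display]. Adds led_green, temp_high, ticket_escalated, log_uploaded, safe_mode, no_display.
Round 2: r1 [no_display & safe_mode & firmware_stale -> cable_seated]; r8 [led_green -> psu_ok]. Adds cable_seated, psu_ok.
Round 3: r9 [cable_seated & temp_high -> bios_posted]. Adds bios_posted.
Round 4: r13 [bios_posted & psu_ok -> boot_ok]. Adds boot_ok.
Round 5: r3 [led_green & boot_ok -> disk_detected]. Adds disk_detected.
Derived: boot_ok (round 4), log_uploaded (round 1), disk_detected (round 5), temp_high (round 1). cond_2 never appears in any round.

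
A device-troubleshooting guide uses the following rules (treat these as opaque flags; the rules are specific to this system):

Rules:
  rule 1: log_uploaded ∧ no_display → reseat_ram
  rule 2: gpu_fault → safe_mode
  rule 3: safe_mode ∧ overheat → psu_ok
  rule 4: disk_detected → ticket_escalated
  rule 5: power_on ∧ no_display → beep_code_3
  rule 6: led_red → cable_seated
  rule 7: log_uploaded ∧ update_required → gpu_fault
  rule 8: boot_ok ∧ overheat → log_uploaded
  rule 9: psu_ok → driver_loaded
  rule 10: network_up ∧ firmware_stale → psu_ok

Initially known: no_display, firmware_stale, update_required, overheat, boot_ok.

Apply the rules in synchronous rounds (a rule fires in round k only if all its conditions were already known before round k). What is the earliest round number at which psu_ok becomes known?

Round 1 — rule 8, derive log_uploaded.
Round 2 — rule 1, rule 7, derive reseat_ram, gpu_fault.
Round 3 — rule 2, derive safe_mode.
Round 4 — rule 3, derive psu_ok.
psu_ok first appears in round 4.

4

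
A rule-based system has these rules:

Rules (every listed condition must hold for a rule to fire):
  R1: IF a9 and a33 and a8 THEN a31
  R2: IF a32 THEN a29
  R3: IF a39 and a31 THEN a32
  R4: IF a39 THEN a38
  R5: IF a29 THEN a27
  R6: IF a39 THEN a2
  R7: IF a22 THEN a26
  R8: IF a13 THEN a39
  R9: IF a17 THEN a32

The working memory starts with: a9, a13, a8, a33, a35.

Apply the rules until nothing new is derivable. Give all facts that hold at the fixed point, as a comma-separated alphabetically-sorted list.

Round 1 — R1, R8, derive a31, a39.
Round 2 — R3, R4, R6, derive a32, a38, a2.
Round 3 — R2, derive a29.
Round 4 — R5, derive a27.

a13, a2, a27, a29, a31, a32, a33, a35, a38, a39, a8, a9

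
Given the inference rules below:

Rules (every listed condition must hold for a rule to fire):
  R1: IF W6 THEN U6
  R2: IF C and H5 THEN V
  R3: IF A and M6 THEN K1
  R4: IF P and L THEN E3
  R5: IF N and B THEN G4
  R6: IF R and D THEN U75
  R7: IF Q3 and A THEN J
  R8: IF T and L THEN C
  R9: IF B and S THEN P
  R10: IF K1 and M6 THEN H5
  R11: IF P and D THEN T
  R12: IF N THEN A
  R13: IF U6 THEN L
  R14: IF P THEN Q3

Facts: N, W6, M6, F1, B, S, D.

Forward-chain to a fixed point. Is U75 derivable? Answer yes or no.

Round 1: R1 [IF W6 THEN U6]; R5 [IF N and B THEN G4]; R9 [IF B and S THEN P]; R12 [IF N THEN A]. Adds U6, G4, P, A.
Round 2: R3 [IF A and M6 THEN K1]; R11 [IF P and D THEN T]; R13 [IF U6 THEN L]; R14 [IF P THEN Q3]. Adds K1, T, L, Q3.
Round 3: R4 [IF P and L THEN E3]; R7 [IF Q3 and A THEN J]; R8 [IF T and L THEN C]; R10 [IF K1 and M6 THEN H5]. Adds E3, J, C, H5.
Round 4: R2 [IF C and H5 THEN V]. Adds V.
Fixed point reached. U75 is concluded only by R6; R6 needs R (never derived).

no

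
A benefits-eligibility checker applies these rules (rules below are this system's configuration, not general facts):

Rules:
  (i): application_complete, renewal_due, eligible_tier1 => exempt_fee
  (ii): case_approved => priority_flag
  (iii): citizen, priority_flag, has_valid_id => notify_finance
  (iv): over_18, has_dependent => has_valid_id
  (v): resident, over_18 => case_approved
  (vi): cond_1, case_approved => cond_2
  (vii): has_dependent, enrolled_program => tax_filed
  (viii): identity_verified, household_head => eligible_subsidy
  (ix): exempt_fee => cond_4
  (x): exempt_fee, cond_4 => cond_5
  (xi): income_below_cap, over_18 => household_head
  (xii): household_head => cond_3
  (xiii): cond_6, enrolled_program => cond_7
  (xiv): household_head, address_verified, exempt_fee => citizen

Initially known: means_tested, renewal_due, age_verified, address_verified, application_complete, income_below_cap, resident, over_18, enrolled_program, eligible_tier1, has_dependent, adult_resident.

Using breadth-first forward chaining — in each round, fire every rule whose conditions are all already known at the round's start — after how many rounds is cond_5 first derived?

3

[1] (i) [application_complete, renewal_due, eligible_tier1 => exempt_fee]; (iv) [over_18, has_dependent => has_valid_id]; (v) [resident, over_18 => case_approved]; (vii) [has_dependent, enrolled_program => tax_filed]; (xi) [income_below_cap, over_18 => household_head]. ⇒ new: exempt_fee, has_valid_id, case_approved, tax_filed, household_head.
[2] (ii) [case_approved => priority_flag]; (ix) [exempt_fee => cond_4]; (xii) [household_head => cond_3]; (xiv) [household_head, address_verified, exempt_fee => citizen]. ⇒ new: priority_flag, cond_4, cond_3, citizen.
[3] (iii) [citizen, priority_flag, has_valid_id => notify_finance]; (x) [exempt_fee, cond_4 => cond_5]. ⇒ new: notify_finance, cond_5.
cond_5 first appears in round 3.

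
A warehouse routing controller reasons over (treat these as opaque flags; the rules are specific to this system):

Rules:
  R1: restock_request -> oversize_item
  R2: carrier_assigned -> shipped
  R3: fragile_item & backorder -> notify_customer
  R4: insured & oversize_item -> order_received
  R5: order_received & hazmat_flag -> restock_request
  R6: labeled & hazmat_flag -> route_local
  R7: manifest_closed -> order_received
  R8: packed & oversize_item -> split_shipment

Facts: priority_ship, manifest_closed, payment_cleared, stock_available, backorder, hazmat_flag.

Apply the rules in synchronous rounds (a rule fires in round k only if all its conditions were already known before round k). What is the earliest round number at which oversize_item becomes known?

3

Round 1 fires R7, giving order_received.
Round 2 fires R5, giving restock_request.
Round 3 fires R1, giving oversize_item.
oversize_item first appears in round 3.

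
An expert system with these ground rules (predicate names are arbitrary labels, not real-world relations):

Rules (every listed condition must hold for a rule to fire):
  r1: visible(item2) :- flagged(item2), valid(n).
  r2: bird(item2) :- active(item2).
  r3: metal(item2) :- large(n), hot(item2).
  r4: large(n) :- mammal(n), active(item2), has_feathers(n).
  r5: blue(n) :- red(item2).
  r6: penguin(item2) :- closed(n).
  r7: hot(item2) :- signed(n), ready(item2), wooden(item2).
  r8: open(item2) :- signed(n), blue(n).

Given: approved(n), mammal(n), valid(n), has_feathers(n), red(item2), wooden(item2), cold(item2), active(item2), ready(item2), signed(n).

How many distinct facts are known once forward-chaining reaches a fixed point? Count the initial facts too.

16

Round 1: r2 [bird(item2) :- active(item2).]; r4 [large(n) :- mammal(n), active(item2), has_feathers(n).]; r5 [blue(n) :- red(item2).]; r7 [hot(item2) :- signed(n), ready(item2), wooden(item2).]. New: bird(item2), large(n), blue(n), hot(item2).
Round 2: r3 [metal(item2) :- large(n), hot(item2).]; r8 [open(item2) :- signed(n), blue(n).]. New: metal(item2), open(item2).
Closure: {active(item2), approved(n), bird(item2), blue(n), cold(item2), has_feathers(n), hot(item2), large(n), mammal(n), metal(item2), open(item2), ready(item2), red(item2), signed(n), valid(n), wooden(item2)} — 16 facts.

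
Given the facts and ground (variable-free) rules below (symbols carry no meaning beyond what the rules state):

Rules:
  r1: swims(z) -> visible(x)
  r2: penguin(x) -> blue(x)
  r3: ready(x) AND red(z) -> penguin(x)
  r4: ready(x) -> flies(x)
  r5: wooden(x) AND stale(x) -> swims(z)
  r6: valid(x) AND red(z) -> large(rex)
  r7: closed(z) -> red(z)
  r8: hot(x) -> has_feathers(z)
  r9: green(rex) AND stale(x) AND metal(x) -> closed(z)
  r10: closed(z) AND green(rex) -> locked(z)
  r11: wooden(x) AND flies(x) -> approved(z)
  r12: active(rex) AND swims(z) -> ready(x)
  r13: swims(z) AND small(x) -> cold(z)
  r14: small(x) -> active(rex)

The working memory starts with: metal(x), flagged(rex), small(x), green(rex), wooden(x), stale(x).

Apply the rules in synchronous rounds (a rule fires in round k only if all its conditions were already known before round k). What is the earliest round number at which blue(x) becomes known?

[1] r5 [wooden(x) AND stale(x) -> swims(z)]; r9 [green(rex) AND stale(x) AND metal(x) -> closed(z)]; r14 [small(x) -> active(rex)]. ⇒ new: swims(z), closed(z), active(rex).
[2] r1 [swims(z) -> visible(x)]; r7 [closed(z) -> red(z)]; r10 [closed(z) AND green(rex) -> locked(z)]; r12 [active(rex) AND swims(z) -> ready(x)]; r13 [swims(z) AND small(x) -> cold(z)]. ⇒ new: visible(x), red(z), locked(z), ready(x), cold(z).
[3] r3 [ready(x) AND red(z) -> penguin(x)]; r4 [ready(x) -> flies(x)]. ⇒ new: penguin(x), flies(x).
[4] r2 [penguin(x) -> blue(x)]; r11 [wooden(x) AND flies(x) -> approved(z)]. ⇒ new: blue(x), approved(z).
blue(x) first appears in round 4.

4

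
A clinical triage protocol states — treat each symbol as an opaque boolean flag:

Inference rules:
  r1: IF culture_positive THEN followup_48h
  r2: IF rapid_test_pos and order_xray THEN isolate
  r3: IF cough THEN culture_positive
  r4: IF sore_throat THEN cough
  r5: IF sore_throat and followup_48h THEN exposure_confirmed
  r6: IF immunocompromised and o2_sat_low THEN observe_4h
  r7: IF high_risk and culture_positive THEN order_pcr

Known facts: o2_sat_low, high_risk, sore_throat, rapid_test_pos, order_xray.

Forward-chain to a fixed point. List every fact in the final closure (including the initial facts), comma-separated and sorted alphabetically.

cough, culture_positive, exposure_confirmed, followup_48h, high_risk, isolate, o2_sat_low, order_pcr, order_xray, rapid_test_pos, sore_throat

Round 1 fires r2, r4, giving isolate, cough.
Round 2 fires r3, giving culture_positive.
Round 3 fires r1, r7, giving followup_48h, order_pcr.
Round 4 fires r5, giving exposure_confirmed.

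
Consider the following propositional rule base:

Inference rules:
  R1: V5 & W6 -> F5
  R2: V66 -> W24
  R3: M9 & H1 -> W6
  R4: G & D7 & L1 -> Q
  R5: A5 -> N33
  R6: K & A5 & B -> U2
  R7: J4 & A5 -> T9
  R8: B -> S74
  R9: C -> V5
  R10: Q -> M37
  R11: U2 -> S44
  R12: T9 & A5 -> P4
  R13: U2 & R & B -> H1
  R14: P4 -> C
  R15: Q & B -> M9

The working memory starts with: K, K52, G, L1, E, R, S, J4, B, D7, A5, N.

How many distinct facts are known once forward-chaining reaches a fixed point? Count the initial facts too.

Round 1 fires R4, R5, R6, R7, R8, giving Q, N33, U2, T9, S74.
Round 2 fires R10, R11, R12, R13, R15, giving M37, S44, P4, H1, M9.
Round 3 fires R3, R14, giving W6, C.
Round 4 fires R9, giving V5.
Round 5 fires R1, giving F5.
Closure: {A5, B, C, D7, E, F5, G, H1, J4, K, K52, L1, M37, M9, N, N33, P4, Q, R, S, S44, S74, T9, U2, V5, W6} — 26 facts.

26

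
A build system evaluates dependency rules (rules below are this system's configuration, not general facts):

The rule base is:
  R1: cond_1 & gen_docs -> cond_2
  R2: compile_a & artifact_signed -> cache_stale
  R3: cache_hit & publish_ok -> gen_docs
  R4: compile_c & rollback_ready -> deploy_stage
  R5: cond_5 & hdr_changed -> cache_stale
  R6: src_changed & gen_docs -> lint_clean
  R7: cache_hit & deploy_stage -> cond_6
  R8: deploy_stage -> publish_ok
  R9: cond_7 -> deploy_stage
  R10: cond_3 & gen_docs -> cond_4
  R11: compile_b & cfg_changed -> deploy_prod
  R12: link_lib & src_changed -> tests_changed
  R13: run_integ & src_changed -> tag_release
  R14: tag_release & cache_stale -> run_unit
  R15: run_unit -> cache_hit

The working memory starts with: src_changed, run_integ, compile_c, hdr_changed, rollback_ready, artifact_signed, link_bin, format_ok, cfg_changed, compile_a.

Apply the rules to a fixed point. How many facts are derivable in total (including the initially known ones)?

19

Round 1 fires R2, R4, R13, giving cache_stale, deploy_stage, tag_release.
Round 2 fires R8, R14, giving publish_ok, run_unit.
Round 3 fires R15, giving cache_hit.
Round 4 fires R3, R7, giving gen_docs, cond_6.
Round 5 fires R6, giving lint_clean.
Closure: {artifact_signed, cache_hit, cache_stale, cfg_changed, compile_a, compile_c, cond_6, deploy_stage, format_ok, gen_docs, hdr_changed, link_bin, lint_clean, publish_ok, rollback_ready, run_integ, run_unit, src_changed, tag_release} — 19 facts.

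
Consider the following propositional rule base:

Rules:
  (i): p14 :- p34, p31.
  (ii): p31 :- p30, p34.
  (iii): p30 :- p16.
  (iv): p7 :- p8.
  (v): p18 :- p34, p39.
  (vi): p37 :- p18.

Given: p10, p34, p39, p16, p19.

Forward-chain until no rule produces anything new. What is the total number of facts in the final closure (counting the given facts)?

10

Round 1: (iii) [p30 :- p16.]; (v) [p18 :- p34, p39.]. Adds p30, p18.
Round 2: (ii) [p31 :- p30, p34.]; (vi) [p37 :- p18.]. Adds p31, p37.
Round 3: (i) [p14 :- p34, p31.]. Adds p14.
Closure: {p10, p14, p16, p18, p19, p30, p31, p34, p37, p39} — 10 facts.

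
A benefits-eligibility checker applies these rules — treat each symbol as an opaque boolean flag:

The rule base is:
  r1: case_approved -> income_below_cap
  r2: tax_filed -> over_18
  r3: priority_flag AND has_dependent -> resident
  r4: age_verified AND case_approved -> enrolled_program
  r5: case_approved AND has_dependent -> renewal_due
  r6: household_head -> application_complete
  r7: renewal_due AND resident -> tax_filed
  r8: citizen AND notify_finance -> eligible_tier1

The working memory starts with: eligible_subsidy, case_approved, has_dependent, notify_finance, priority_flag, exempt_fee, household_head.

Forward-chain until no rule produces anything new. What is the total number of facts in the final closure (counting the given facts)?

13

Round 1 — r1, r3, r5, r6, derive income_below_cap, resident, renewal_due, application_complete.
Round 2 — r7, derive tax_filed.
Round 3 — r2, derive over_18.
Closure: {application_complete, case_approved, eligible_subsidy, exempt_fee, has_dependent, household_head, income_below_cap, notify_finance, over_18, priority_flag, renewal_due, resident, tax_filed} — 13 facts.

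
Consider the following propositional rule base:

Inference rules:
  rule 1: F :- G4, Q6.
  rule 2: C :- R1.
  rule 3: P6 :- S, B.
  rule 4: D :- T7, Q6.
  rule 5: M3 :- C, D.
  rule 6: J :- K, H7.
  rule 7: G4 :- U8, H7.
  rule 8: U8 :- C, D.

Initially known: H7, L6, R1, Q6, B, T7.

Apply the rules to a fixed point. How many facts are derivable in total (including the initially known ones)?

Round 1: rule 2 [C :- R1.]; rule 4 [D :- T7, Q6.]. New: C, D.
Round 2: rule 5 [M3 :- C, D.]; rule 8 [U8 :- C, D.]. New: M3, U8.
Round 3: rule 7 [G4 :- U8, H7.]. New: G4.
Round 4: rule 1 [F :- G4, Q6.]. New: F.
Closure: {B, C, D, F, G4, H7, L6, M3, Q6, R1, T7, U8} — 12 facts.

12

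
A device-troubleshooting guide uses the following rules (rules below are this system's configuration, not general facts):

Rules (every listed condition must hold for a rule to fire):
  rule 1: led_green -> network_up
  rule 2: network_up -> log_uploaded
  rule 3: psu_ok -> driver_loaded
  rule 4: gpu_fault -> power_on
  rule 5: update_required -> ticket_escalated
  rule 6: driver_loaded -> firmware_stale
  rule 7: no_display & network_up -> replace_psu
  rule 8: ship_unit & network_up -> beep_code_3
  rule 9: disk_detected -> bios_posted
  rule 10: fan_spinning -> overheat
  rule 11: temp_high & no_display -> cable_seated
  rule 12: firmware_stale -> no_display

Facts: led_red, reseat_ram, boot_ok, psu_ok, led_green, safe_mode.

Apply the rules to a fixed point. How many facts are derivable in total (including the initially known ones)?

Round 1: rule 1 [led_green -> network_up]; rule 3 [psu_ok -> driver_loaded]. Adds network_up, driver_loaded.
Round 2: rule 2 [network_up -> log_uploaded]; rule 6 [driver_loaded -> firmware_stale]. Adds log_uploaded, firmware_stale.
Round 3: rule 12 [firmware_stale -> no_display]. Adds no_display.
Round 4: rule 7 [no_display & network_up -> replace_psu]. Adds replace_psu.
Closure: {boot_ok, driver_loaded, firmware_stale, led_green, led_red, log_uploaded, network_up, no_display, psu_ok, replace_psu, reseat_ram, safe_mode} — 12 facts.

12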